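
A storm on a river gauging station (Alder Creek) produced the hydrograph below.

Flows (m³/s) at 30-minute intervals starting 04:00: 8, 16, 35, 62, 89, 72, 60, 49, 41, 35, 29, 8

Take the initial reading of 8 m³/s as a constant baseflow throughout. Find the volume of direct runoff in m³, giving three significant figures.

V ≈ 7.34 × 10^5 m³

Direct-runoff ordinates (Q − Q_b): 0.0, 8.0, 27.0, 54.0, 81.0, 64.0, 52.0, 41.0, 33.0, 27.0, 21.0, 0.0 m³/s.
ΣQ_DR = 408.0 m³/s.
With Δt = 0.5 h = 1800 s, V = ΣQ_DR · Δt = 408.0 × 1800 = 7.34 × 10^5 m³.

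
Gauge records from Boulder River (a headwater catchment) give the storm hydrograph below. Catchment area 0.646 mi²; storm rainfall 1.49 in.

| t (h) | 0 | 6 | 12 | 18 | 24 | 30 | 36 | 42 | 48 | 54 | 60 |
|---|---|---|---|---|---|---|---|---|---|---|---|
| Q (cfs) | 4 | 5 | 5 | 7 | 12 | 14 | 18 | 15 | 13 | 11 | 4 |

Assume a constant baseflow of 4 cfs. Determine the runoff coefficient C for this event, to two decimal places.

ΣQ_DR = 64.00 cfs; V = ΣQ_DR·Δt = 1.382 × 10^6 ft³.
Runoff depth d = V / A = 0.9211 in.
C = d / P = 0.9211 / 1.49 = 0.62.

C ≈ 0.62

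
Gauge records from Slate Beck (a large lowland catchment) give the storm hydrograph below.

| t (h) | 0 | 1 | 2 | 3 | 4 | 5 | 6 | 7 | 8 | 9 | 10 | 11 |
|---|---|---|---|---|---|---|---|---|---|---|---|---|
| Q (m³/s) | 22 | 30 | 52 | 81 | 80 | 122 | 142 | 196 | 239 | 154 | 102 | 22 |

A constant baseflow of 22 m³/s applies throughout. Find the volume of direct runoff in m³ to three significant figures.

V ≈ 3.52 × 10^6 m³

Direct-runoff ordinates (Q − Q_b): 0.0, 8.0, 30.0, 59.0, 58.0, 100.0, 120.0, 174.0, 217.0, 132.0, 80.0, 0.0 m³/s.
ΣQ_DR = 978.0 m³/s.
With Δt = 1 h = 3600 s, V = ΣQ_DR · Δt = 978.0 × 3600 = 3.52 × 10^6 m³.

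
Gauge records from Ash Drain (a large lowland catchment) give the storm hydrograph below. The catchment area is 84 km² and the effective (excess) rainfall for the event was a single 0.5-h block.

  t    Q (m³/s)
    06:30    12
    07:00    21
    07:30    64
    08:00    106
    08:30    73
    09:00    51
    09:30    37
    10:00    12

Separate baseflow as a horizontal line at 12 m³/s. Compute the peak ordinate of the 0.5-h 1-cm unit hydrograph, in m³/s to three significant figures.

Direct runoff: 0.0, 9.0, 52.0, 94.0, 61.0, 39.0, 25.0, 0.0 m³/s; ΣQ_DR = 280.0 m³/s, peak = 94.0 m³/s.
Runoff depth d = ΣQ_DR·Δt / A = 280.0 × 1800 / (84 km²) = 6.000 mm.
The 1-cm UH is the DRH scaled by (10 mm)/d, so U_p = 94.0 × 10/6.000 = 157 m³/s.

U_p ≈ 157 m³/s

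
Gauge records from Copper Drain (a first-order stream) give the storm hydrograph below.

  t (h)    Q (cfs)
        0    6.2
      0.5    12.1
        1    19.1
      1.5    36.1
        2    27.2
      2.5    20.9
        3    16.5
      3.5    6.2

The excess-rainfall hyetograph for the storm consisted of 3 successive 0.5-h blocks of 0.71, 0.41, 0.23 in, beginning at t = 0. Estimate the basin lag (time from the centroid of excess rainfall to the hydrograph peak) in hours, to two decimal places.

t_L ≈ 0.93 h

Centroid of excess rainfall: t_c = Σ P_i·t̄_i / ΣP_i = 0.5722 h (block centres at 0.25, 0.75, 1.25 h).
Hydrograph peak occurs at t = 1.5 h, so basin lag t_L = 1.5 − 0.5722 = 0.93 h.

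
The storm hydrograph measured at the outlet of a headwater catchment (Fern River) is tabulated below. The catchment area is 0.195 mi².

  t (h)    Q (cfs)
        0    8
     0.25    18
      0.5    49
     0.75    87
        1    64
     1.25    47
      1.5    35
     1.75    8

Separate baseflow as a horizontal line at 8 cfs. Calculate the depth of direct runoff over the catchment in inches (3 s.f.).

d ≈ 0.501 in

Direct runoff: 0.0, 10.0, 41.0, 79.0, 56.0, 39.0, 27.0, 0.0 cfs; ΣQ_DR = 252.0 cfs.
V = ΣQ_DR · Δt = 252.0 × 900 s = 2.268 × 10^5 ft³.
Over A = 0.195 mi², depth = V / A = 0.501 in.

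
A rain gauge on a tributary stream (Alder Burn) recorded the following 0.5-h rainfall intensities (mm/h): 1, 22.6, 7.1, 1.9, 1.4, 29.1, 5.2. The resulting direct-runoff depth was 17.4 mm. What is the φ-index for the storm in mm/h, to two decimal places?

φ ≈ 8.45 mm/h

Only the 2 blocks with intensity above φ contribute runoff: 22.6, 29.1 mm/h.
Σ(I−φ)·Δt = d  ⇒  (22.6+29.1 − 2φ)·0.5 = 17.4
φ = (51.70 − 17.4/0.5) / 2 = 8.45 mm/h.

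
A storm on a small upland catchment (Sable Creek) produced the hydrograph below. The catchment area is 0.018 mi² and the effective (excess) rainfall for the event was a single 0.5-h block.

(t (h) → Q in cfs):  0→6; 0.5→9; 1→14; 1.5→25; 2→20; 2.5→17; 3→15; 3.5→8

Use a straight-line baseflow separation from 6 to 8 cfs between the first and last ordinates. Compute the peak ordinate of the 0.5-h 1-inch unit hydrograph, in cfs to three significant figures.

U_p ≈ 7.27 cfs

Direct runoff: 0.00, 2.71, 7.43, 18.14, 12.86, 9.57, 7.29, 0.00 cfs; ΣQ_DR = 58.00 cfs, peak = 18.14 cfs.
Runoff depth d = ΣQ_DR·Δt / A = 58.00 × 1800 / (0.018 mi²) = 2.497 in.
The 1-inch UH is the DRH scaled by (1 in)/d, so U_p = 18.14 × 1/2.497 = 7.27 cfs.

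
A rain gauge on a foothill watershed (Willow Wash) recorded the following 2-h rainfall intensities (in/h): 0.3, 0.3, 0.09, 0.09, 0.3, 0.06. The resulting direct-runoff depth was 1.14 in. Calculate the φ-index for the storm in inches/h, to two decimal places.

φ ≈ 0.11 in/h

Only the 3 blocks with intensity above φ contribute runoff: 0.3, 0.3, 0.3 in/h.
Σ(I−φ)·Δt = d  ⇒  (0.3+0.3+0.3 − 3φ)·2 = 1.14
φ = (0.9000 − 1.14/2) / 3 = 0.11 in/h.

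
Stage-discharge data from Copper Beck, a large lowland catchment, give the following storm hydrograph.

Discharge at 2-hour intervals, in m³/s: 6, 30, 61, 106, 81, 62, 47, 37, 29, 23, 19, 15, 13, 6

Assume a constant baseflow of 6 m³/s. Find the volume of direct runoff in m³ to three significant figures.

Direct-runoff ordinates (Q − Q_b): 0.0, 24.0, 55.0, 100.0, 75.0, 56.0, 41.0, 31.0, 23.0, 17.0, 13.0, 9.0, 7.0, 0.0 m³/s.
ΣQ_DR = 451.0 m³/s.
With Δt = 2 h = 7200 s, V = ΣQ_DR · Δt = 451.0 × 7200 = 3.25 × 10^6 m³.

V ≈ 3.25 × 10^6 m³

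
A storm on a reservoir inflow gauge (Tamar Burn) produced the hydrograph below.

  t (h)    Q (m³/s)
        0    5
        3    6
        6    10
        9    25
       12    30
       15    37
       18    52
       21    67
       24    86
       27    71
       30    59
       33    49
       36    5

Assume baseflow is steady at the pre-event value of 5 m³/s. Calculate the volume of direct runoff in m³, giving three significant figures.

V ≈ 4.72 × 10^6 m³

Direct-runoff ordinates (Q − Q_b): 0.0, 1.0, 5.0, 20.0, 25.0, 32.0, 47.0, 62.0, 81.0, 66.0, 54.0, 44.0, 0.0 m³/s.
ΣQ_DR = 437.0 m³/s.
With Δt = 3 h = 10800 s, V = ΣQ_DR · Δt = 437.0 × 10800 = 4.72 × 10^6 m³.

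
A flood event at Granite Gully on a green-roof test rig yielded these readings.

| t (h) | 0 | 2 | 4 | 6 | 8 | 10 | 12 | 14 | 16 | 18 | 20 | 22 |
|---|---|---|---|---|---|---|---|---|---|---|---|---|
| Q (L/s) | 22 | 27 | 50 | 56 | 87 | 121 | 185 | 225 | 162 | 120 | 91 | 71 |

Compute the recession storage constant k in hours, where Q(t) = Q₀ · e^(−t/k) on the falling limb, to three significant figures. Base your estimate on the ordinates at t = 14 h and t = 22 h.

k ≈ 6.94 h

On the falling limb, Q drops from 225 to 71 L/s between t = 14 h and t = 22 h (Δt = 8 h).
k = −Δt / ln(Q₂/Q₁) = −8 / ln(71/225) = 6.94 h.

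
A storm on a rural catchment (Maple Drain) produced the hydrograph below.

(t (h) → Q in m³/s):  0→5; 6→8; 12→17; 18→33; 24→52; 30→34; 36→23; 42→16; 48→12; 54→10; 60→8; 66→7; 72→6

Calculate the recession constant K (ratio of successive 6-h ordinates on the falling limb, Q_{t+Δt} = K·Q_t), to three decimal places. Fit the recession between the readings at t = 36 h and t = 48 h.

Using the recession-limb readings at t = 36 h and t = 48 h: Q falls from 23 to 12 m³/s over 2 intervals.
K = (Q₂/Q₁)^(1/2) = (12/23)^(1/2) = 0.722.

K ≈ 0.722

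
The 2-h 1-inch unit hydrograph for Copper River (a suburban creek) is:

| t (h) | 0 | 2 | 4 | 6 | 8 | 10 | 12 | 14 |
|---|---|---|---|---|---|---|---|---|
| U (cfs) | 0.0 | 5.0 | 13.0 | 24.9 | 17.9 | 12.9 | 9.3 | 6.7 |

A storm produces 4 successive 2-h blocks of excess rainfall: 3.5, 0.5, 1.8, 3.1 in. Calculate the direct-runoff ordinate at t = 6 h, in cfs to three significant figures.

By discrete convolution, Q_j = Σ (P_i / 1 in) · U_{j−i}.
At t = 6 h (j=3): Q = (3.5/1)·24.9 + (0.5/1)·13.0 + (1.8/1)·5.0 + (3.1/1)·0.0 = 103 cfs.

Q ≈ 103 cfs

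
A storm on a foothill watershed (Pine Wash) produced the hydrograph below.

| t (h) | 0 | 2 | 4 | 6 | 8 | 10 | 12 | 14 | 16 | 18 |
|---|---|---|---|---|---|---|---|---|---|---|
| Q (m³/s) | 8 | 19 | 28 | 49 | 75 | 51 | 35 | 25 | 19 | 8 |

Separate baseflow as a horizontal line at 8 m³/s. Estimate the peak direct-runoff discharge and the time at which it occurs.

Q_p = 67.0 m³/s at t = 8 h

Subtracting baseflow gives direct-runoff ordinates: 0.0, 11.0, 20.0, 41.0, 67.0, 43.0, 27.0, 17.0, 11.0, 0.0 m³/s.
The maximum is 67.0 m³/s, occurring at the reading for t = 8 h.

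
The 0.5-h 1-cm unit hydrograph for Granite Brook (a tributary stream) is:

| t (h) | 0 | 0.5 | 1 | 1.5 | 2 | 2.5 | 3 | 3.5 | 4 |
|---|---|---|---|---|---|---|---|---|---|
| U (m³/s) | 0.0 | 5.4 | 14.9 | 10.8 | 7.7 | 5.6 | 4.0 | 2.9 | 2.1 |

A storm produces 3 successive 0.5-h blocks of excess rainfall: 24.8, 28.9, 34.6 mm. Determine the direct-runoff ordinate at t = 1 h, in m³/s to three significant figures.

Q ≈ 52.6 m³/s

By discrete convolution, Q_j = Σ (P_i / 10 mm) · U_{j−i}.
At t = 1 h (j=2): Q = (24.8/10)·14.9 + (28.9/10)·5.4 + (34.6/10)·0.0 = 52.6 m³/s.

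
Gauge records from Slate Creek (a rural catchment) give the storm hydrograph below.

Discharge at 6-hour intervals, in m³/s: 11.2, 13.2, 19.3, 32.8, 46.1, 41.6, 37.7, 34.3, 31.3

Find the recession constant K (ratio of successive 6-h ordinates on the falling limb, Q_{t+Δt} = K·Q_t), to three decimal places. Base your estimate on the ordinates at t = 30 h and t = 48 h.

K ≈ 0.910

Using the recession-limb readings at t = 30 h and t = 48 h: Q falls from 41.6 to 31.3 m³/s over 3 intervals.
K = (Q₂/Q₁)^(1/3) = (31.3/41.6)^(1/3) = 0.910.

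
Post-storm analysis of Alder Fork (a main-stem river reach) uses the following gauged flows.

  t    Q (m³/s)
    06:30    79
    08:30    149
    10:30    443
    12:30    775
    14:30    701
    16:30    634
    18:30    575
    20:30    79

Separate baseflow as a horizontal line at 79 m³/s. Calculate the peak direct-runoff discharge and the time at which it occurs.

Subtracting baseflow gives direct-runoff ordinates: 0.0, 70.0, 364.0, 696.0, 622.0, 555.0, 496.0, 0.0 m³/s.
The maximum is 696.0 m³/s, occurring at the reading for t = 12:30.

Q_p = 696.0 m³/s at t = 12:30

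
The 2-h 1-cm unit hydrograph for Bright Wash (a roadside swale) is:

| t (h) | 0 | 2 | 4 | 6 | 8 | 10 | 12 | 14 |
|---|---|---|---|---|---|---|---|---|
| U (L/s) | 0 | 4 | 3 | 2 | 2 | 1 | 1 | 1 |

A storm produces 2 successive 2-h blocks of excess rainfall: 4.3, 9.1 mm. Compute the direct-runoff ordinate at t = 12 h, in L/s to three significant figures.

Q ≈ 1.34 L/s

By discrete convolution, Q_j = Σ (P_i / 10 mm) · U_{j−i}.
At t = 12 h (j=6): Q = (4.3/10)·1 + (9.1/10)·1 = 1.34 L/s.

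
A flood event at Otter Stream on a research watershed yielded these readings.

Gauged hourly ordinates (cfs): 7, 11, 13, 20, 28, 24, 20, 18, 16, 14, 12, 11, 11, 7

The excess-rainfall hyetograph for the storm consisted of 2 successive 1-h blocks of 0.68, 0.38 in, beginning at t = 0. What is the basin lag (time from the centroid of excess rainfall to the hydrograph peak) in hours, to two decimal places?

t_L ≈ 3.14 h

Centroid of excess rainfall: t_c = Σ P_i·t̄_i / ΣP_i = 0.8585 h (block centres at 0.5, 1.5 h).
Hydrograph peak occurs at t = 4 h, so basin lag t_L = 4 − 0.8585 = 3.14 h.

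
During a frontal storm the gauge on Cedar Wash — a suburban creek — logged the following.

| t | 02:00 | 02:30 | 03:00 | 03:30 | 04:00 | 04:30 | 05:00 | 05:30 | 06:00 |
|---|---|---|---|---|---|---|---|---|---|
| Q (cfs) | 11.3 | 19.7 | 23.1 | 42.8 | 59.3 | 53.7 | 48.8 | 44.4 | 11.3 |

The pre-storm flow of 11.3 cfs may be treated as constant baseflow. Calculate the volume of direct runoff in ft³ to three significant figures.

V ≈ 3.83 × 10^5 ft³

Direct-runoff ordinates (Q − Q_b): 0.0, 8.4, 11.8, 31.5, 48.0, 42.4, 37.5, 33.1, 0.0 cfs.
ΣQ_DR = 212.7 cfs.
With Δt = 0.5 h = 1800 s, V = ΣQ_DR · Δt = 212.7 × 1800 = 3.83 × 10^5 ft³.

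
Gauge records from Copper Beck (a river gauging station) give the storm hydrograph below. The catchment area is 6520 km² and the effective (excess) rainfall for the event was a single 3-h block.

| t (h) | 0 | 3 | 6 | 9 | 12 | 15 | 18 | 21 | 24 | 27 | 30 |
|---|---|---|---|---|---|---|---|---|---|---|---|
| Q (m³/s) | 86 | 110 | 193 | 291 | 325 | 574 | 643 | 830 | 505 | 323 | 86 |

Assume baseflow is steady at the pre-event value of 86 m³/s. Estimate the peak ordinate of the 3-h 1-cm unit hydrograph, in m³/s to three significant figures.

U_p ≈ 1490 m³/s

Direct runoff: 0.0, 24.0, 107.0, 205.0, 239.0, 488.0, 557.0, 744.0, 419.0, 237.0, 0.0 m³/s; ΣQ_DR = 3020 m³/s, peak = 744.0 m³/s.
Runoff depth d = ΣQ_DR·Δt / A = 3020 × 10800 / (6520 km²) = 5.002 mm.
The 1-cm UH is the DRH scaled by (10 mm)/d, so U_p = 744.0 × 10/5.002 = 1490 m³/s.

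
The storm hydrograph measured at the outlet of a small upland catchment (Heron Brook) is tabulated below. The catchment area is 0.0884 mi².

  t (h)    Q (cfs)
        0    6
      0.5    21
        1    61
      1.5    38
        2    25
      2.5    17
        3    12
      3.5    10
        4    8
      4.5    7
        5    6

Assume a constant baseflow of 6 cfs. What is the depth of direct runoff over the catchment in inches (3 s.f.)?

d ≈ 1.27 in

Direct runoff: 0.0, 15.0, 55.0, 32.0, 19.0, 11.0, 6.0, 4.0, 2.0, 1.0, 0.0 cfs; ΣQ_DR = 145.0 cfs.
V = ΣQ_DR · Δt = 145.0 × 1800 s = 2.610 × 10^5 ft³.
Over A = 0.0884 mi², depth = V / A = 1.27 in.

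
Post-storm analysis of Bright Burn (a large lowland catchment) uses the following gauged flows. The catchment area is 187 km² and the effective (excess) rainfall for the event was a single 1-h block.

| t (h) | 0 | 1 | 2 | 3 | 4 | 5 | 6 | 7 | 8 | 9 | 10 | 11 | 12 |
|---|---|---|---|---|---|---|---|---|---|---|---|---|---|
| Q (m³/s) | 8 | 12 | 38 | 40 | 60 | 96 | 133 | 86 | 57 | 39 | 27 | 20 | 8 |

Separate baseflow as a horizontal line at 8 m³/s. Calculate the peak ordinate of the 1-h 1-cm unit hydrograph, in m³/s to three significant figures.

U_p ≈ 125 m³/s

Direct runoff: 0.0, 4.0, 30.0, 32.0, 52.0, 88.0, 125.0, 78.0, 49.0, 31.0, 19.0, 12.0, 0.0 m³/s; ΣQ_DR = 520.0 m³/s, peak = 125.0 m³/s.
Runoff depth d = ΣQ_DR·Δt / A = 520.0 × 3600 / (187 km²) = 10.01 mm.
The 1-cm UH is the DRH scaled by (10 mm)/d, so U_p = 125.0 × 10/10.01 = 125 m³/s.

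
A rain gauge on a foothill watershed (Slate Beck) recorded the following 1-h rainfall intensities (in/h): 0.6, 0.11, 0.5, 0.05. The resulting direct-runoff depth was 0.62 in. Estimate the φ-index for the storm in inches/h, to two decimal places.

φ ≈ 0.24 in/h

Only the 2 blocks with intensity above φ contribute runoff: 0.6, 0.5 in/h.
Σ(I−φ)·Δt = d  ⇒  (0.6+0.5 − 2φ)·1 = 0.62
φ = (1.100 − 0.62/1) / 2 = 0.24 in/h.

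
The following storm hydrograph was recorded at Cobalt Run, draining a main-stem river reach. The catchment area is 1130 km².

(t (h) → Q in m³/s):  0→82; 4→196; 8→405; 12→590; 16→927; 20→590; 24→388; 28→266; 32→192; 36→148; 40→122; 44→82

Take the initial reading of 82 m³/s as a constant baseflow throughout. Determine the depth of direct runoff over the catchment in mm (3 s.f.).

d ≈ 38.3 mm

Direct runoff: 0.0, 114.0, 323.0, 508.0, 845.0, 508.0, 306.0, 184.0, 110.0, 66.0, 40.0, 0.0 m³/s; ΣQ_DR = 3004 m³/s.
V = ΣQ_DR · Δt = 3004 × 14400 s = 4.326 × 10^7 m³.
Over A = 1130 km², depth = V / A = 38.3 mm.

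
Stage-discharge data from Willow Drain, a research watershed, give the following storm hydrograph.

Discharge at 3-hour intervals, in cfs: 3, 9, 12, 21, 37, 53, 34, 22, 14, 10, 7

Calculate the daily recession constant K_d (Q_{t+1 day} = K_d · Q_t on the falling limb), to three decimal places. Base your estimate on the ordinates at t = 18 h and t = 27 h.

Between t = 18 h and t = 27 h the flow falls from 34 to 10 cfs over 3×3 h = 9 h.
Per-interval ratio K = (10/34)^(1/3) = 0.6650; K_d = K^(24/3) = 0.038.

K_d ≈ 0.038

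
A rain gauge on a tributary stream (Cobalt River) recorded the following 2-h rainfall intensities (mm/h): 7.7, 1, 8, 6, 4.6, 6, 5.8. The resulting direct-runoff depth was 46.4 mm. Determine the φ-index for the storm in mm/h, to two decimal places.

φ ≈ 2.48 mm/h

Only the 6 blocks with intensity above φ contribute runoff: 7.7, 8, 6, 4.6, 6, 5.8 mm/h.
Σ(I−φ)·Δt = d  ⇒  (7.7+8+6+4.6+6+5.8 − 6φ)·2 = 46.4
φ = (38.10 − 46.4/2) / 6 = 2.48 mm/h.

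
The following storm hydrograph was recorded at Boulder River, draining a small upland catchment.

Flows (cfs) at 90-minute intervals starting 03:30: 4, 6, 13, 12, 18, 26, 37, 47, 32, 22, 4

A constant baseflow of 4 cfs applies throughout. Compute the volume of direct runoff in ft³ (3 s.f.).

V ≈ 9.56 × 10^5 ft³

Direct-runoff ordinates (Q − Q_b): 0.0, 2.0, 9.0, 8.0, 14.0, 22.0, 33.0, 43.0, 28.0, 18.0, 0.0 cfs.
ΣQ_DR = 177.0 cfs.
With Δt = 1.5 h = 5400 s, V = ΣQ_DR · Δt = 177.0 × 5400 = 9.56 × 10^5 ft³.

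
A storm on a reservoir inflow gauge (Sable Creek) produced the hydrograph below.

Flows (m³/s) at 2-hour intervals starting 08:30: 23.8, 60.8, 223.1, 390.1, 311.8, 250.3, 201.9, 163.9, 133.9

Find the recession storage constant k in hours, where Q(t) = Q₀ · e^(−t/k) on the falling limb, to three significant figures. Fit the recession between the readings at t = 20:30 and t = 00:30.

k ≈ 9.74 h

On the falling limb, Q drops from 201.9 to 133.9 m³/s between t = 20:30 and t = 00:30 (Δt = 4 h).
k = −Δt / ln(Q₂/Q₁) = −4 / ln(133.9/201.9) = 9.74 h.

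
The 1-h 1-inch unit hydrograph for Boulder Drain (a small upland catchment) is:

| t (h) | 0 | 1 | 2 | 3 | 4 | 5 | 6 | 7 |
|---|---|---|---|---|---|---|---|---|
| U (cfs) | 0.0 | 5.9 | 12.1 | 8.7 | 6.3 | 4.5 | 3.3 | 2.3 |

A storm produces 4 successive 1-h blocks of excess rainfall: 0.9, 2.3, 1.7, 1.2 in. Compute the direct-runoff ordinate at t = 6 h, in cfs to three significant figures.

Q ≈ 34.5 cfs

By discrete convolution, Q_j = Σ (P_i / 1 in) · U_{j−i}.
At t = 6 h (j=6): Q = (0.9/1)·3.3 + (2.3/1)·4.5 + (1.7/1)·6.3 + (1.2/1)·8.7 = 34.5 cfs.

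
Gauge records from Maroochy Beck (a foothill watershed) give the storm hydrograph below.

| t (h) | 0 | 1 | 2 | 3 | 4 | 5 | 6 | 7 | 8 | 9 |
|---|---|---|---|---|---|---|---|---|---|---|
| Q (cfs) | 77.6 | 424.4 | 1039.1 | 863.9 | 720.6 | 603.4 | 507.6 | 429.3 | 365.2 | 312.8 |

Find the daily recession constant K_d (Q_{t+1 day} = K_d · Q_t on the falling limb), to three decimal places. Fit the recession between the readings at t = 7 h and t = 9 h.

K_d ≈ 0.022

Between t = 7 h and t = 9 h the flow falls from 429.3 to 312.8 cfs over 2×1 h = 2 h.
Per-interval ratio K = (312.8/429.3)^(1/2) = 0.8536; K_d = K^(24/1) = 0.022.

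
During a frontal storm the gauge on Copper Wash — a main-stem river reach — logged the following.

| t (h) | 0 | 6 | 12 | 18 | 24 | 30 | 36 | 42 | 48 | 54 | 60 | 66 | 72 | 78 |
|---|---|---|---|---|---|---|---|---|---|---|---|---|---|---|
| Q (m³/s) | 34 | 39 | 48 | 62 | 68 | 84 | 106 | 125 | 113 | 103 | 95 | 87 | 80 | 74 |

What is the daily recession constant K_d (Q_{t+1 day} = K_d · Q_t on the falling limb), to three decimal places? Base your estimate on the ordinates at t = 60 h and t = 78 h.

Between t = 60 h and t = 78 h the flow falls from 95 to 74 m³/s over 3×6 h = 18 h.
Per-interval ratio K = (74/95)^(1/3) = 0.9201; K_d = K^(24/6) = 0.717.

K_d ≈ 0.717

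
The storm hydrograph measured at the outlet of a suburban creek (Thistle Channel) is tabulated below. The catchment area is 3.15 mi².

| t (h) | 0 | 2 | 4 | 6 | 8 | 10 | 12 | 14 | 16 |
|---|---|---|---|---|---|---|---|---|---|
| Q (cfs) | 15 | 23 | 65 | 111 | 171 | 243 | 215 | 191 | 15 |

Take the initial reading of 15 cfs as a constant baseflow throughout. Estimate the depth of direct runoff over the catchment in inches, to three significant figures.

Direct runoff: 0.0, 8.0, 50.0, 96.0, 156.0, 228.0, 200.0, 176.0, 0.0 cfs; ΣQ_DR = 914.0 cfs.
V = ΣQ_DR · Δt = 914.0 × 7200 s = 6.581 × 10^6 ft³.
Over A = 3.15 mi², depth = V / A = 0.899 in.

d ≈ 0.899 in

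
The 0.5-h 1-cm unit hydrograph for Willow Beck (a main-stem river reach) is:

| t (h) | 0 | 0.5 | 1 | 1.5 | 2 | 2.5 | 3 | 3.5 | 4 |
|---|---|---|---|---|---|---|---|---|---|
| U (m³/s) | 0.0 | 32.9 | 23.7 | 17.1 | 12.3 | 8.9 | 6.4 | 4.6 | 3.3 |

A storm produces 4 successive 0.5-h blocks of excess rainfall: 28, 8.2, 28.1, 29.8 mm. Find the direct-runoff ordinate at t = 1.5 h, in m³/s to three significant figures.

Q ≈ 160 m³/s

By discrete convolution, Q_j = Σ (P_i / 10 mm) · U_{j−i}.
At t = 1.5 h (j=3): Q = (28/10)·17.1 + (8.2/10)·23.7 + (28.1/10)·32.9 + (29.8/10)·0.0 = 160 m³/s.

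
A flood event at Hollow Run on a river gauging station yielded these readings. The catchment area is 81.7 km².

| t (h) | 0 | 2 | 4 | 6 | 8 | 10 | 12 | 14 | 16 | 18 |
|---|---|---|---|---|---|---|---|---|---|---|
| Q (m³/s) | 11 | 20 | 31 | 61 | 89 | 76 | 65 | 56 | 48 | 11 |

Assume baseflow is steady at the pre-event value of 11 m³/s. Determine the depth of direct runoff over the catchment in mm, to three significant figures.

Direct runoff: 0.0, 9.0, 20.0, 50.0, 78.0, 65.0, 54.0, 45.0, 37.0, 0.0 m³/s; ΣQ_DR = 358.0 m³/s.
V = ΣQ_DR · Δt = 358.0 × 7200 s = 2.578 × 10^6 m³.
Over A = 81.7 km², depth = V / A = 31.5 mm.

d ≈ 31.5 mm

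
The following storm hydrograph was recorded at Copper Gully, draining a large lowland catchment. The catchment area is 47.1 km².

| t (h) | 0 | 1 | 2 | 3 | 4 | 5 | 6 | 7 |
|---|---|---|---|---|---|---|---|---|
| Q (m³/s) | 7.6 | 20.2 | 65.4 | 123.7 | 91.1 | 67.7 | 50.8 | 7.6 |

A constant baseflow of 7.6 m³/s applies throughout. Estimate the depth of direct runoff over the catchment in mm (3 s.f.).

d ≈ 28.5 mm

Direct runoff: 0.0, 12.6, 57.8, 116.1, 83.5, 60.1, 43.2, 0.0 m³/s; ΣQ_DR = 373.3 m³/s.
V = ΣQ_DR · Δt = 373.3 × 3600 s = 1.344 × 10^6 m³.
Over A = 47.1 km², depth = V / A = 28.5 mm.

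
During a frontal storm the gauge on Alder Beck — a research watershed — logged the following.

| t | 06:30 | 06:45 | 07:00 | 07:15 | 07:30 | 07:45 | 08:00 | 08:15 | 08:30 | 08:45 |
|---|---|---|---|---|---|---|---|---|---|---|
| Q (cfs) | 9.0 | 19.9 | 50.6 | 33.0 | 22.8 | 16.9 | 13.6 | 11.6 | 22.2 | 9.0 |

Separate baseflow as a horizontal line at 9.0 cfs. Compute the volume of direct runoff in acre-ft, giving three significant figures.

Direct-runoff ordinates (Q − Q_b): 0.0, 10.9, 41.6, 24.0, 13.8, 7.9, 4.6, 2.6, 13.2, 0.0 cfs.
ΣQ_DR = 118.6 cfs.
With Δt = 0.25 h = 900 s, V = ΣQ_DR · Δt = 118.6 × 900 = 1.07 × 10^5 ft³ = 2.45 acre-ft.

V ≈ 2.45 acre-ft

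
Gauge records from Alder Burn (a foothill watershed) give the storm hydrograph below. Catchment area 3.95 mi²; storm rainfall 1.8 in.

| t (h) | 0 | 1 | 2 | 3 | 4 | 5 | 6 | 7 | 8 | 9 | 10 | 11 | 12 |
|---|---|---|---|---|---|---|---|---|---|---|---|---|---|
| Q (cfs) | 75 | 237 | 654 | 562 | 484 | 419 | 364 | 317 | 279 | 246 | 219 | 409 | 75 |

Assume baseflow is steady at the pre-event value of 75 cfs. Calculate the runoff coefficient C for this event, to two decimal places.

C ≈ 0.73

ΣQ_DR = 3365 cfs; V = ΣQ_DR·Δt = 1.211 × 10^7 ft³.
Runoff depth d = V / A = 1.320 in.
C = d / P = 1.320 / 1.8 = 0.73.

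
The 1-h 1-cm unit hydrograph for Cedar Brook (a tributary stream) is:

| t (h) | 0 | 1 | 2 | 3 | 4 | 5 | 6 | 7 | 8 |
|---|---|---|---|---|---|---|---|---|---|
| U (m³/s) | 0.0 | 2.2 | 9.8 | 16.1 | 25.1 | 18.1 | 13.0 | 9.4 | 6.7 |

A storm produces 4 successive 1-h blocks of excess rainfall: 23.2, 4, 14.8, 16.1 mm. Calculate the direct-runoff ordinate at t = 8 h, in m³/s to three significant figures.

By discrete convolution, Q_j = Σ (P_i / 10 mm) · U_{j−i}.
At t = 8 h (j=8): Q = (23.2/10)·6.7 + (4/10)·9.4 + (14.8/10)·13.0 + (16.1/10)·18.1 = 67.7 m³/s.

Q ≈ 67.7 m³/s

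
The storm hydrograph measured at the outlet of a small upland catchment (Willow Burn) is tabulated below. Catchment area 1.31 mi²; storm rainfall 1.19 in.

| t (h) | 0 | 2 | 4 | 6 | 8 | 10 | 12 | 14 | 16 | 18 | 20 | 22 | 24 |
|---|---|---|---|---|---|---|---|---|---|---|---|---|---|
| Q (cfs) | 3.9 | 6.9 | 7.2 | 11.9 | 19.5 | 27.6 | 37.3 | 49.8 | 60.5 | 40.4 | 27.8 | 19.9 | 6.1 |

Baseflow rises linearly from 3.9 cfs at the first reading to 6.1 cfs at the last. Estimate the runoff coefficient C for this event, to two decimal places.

ΣQ_DR = 253.8 cfs; V = ΣQ_DR·Δt = 1.827 × 10^6 ft³.
Runoff depth d = V / A = 0.6004 in.
C = d / P = 0.6004 / 1.19 = 0.50.

C ≈ 0.50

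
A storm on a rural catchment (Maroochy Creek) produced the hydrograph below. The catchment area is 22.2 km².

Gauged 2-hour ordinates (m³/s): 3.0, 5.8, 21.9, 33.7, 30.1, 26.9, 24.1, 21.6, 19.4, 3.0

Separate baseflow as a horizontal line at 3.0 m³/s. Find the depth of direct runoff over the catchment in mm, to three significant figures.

Direct runoff: 0.0, 2.8, 18.9, 30.7, 27.1, 23.9, 21.1, 18.6, 16.4, 0.0 m³/s; ΣQ_DR = 159.5 m³/s.
V = ΣQ_DR · Δt = 159.5 × 7200 s = 1.148 × 10^6 m³.
Over A = 22.2 km², depth = V / A = 51.7 mm.

d ≈ 51.7 mm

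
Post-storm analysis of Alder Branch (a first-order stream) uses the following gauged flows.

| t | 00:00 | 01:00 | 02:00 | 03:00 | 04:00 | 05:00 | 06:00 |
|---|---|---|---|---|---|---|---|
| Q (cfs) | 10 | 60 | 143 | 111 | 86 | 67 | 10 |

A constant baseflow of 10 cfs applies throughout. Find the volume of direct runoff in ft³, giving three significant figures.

V ≈ 1.50 × 10^6 ft³

Direct-runoff ordinates (Q − Q_b): 0.0, 50.0, 133.0, 101.0, 76.0, 57.0, 0.0 cfs.
ΣQ_DR = 417.0 cfs.
With Δt = 1 h = 3600 s, V = ΣQ_DR · Δt = 417.0 × 3600 = 1.50 × 10^6 ft³.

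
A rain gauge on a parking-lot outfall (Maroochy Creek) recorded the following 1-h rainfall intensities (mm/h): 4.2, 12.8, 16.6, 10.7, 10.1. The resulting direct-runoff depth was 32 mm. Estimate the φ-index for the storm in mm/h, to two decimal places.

Only the 4 blocks with intensity above φ contribute runoff: 12.8, 16.6, 10.7, 10.1 mm/h.
Σ(I−φ)·Δt = d  ⇒  (12.8+16.6+10.7+10.1 − 4φ)·1 = 32
φ = (50.20 − 32/1) / 4 = 4.55 mm/h.

φ ≈ 4.55 mm/h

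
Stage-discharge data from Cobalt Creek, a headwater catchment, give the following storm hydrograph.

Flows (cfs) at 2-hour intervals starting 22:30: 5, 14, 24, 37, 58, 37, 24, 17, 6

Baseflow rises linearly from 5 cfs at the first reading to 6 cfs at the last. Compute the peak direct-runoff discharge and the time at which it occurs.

Subtracting baseflow gives direct-runoff ordinates: 0.00, 8.88, 18.75, 31.62, 52.50, 31.38, 18.25, 11.12, 0.00 cfs.
The maximum is 52.50 cfs, occurring at the reading for t = 06:30.

Q_p = 52.50 cfs at t = 06:30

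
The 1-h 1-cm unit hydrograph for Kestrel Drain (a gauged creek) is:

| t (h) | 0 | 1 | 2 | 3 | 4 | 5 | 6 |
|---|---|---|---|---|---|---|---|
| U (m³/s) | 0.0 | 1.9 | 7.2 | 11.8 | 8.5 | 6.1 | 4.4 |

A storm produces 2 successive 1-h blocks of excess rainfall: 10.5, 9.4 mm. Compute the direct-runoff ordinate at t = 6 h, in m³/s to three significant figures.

By discrete convolution, Q_j = Σ (P_i / 10 mm) · U_{j−i}.
At t = 6 h (j=6): Q = (10.5/10)·4.4 + (9.4/10)·6.1 = 10.4 m³/s.

Q ≈ 10.4 m³/s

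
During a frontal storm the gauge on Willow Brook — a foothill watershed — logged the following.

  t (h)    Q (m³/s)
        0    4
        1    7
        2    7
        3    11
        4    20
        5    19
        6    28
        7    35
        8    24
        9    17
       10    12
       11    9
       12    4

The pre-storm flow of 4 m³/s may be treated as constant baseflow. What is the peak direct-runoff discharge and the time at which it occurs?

Q_p = 31.0 m³/s at t = 7 h

Subtracting baseflow gives direct-runoff ordinates: 0.0, 3.0, 3.0, 7.0, 16.0, 15.0, 24.0, 31.0, 20.0, 13.0, 8.0, 5.0, 0.0 m³/s.
The maximum is 31.0 m³/s, occurring at the reading for t = 7 h.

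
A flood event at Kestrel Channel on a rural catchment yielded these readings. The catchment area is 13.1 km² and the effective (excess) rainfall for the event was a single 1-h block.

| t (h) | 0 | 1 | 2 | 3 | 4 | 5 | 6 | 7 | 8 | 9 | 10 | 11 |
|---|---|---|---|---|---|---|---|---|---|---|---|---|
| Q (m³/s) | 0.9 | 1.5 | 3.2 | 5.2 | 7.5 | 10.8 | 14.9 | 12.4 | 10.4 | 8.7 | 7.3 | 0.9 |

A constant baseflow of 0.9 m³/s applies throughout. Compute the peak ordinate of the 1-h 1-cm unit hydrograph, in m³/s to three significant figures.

U_p ≈ 6.99 m³/s

Direct runoff: 0.0, 0.6, 2.3, 4.3, 6.6, 9.9, 14.0, 11.5, 9.5, 7.8, 6.4, 0.0 m³/s; ΣQ_DR = 72.90 m³/s, peak = 14.0 m³/s.
Runoff depth d = ΣQ_DR·Δt / A = 72.90 × 3600 / (13.1 km²) = 20.03 mm.
The 1-cm UH is the DRH scaled by (10 mm)/d, so U_p = 14.0 × 10/20.03 = 6.99 m³/s.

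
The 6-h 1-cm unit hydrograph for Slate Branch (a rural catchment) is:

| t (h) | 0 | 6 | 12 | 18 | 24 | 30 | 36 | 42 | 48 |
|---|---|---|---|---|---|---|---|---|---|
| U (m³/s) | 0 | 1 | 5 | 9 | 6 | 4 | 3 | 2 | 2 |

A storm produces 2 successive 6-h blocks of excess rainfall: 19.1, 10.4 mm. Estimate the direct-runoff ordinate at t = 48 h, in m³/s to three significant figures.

By discrete convolution, Q_j = Σ (P_i / 10 mm) · U_{j−i}.
At t = 48 h (j=8): Q = (19.1/10)·2 + (10.4/10)·2 = 5.90 m³/s.

Q ≈ 5.90 m³/s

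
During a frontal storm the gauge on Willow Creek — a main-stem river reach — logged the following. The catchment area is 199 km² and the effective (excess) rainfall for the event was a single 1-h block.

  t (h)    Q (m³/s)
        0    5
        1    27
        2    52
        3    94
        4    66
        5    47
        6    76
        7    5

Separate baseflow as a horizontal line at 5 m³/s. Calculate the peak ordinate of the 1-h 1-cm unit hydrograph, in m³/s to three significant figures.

U_p ≈ 148 m³/s

Direct runoff: 0.0, 22.0, 47.0, 89.0, 61.0, 42.0, 71.0, 0.0 m³/s; ΣQ_DR = 332.0 m³/s, peak = 89.0 m³/s.
Runoff depth d = ΣQ_DR·Δt / A = 332.0 × 3600 / (199 km²) = 6.006 mm.
The 1-cm UH is the DRH scaled by (10 mm)/d, so U_p = 89.0 × 10/6.006 = 148 m³/s.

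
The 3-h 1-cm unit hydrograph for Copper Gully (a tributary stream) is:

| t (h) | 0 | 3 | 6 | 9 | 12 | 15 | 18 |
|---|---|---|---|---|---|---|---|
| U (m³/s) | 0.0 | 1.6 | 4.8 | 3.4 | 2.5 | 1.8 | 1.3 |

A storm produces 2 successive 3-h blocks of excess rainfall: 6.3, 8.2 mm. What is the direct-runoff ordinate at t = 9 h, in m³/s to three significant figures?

Q ≈ 6.08 m³/s

By discrete convolution, Q_j = Σ (P_i / 10 mm) · U_{j−i}.
At t = 9 h (j=3): Q = (6.3/10)·3.4 + (8.2/10)·4.8 = 6.08 m³/s.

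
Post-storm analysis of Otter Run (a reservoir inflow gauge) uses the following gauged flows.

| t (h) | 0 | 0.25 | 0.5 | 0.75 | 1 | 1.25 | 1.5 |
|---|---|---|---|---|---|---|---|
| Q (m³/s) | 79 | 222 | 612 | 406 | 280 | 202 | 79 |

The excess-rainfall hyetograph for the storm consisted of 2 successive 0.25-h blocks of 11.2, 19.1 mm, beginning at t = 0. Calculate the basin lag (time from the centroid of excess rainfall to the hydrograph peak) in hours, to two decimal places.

Centroid of excess rainfall: t_c = Σ P_i·t̄_i / ΣP_i = 0.2826 h (block centres at 0.125, 0.375 h).
Hydrograph peak occurs at t = 0.5 h, so basin lag t_L = 0.5 − 0.2826 = 0.22 h.

t_L ≈ 0.22 h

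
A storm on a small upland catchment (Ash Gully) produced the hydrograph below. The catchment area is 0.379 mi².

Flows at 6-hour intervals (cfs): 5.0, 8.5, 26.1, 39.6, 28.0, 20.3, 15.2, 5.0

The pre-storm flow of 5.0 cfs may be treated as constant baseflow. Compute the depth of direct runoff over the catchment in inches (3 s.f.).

d ≈ 2.64 in

Direct runoff: 0.0, 3.5, 21.1, 34.6, 23.0, 15.3, 10.2, 0.0 cfs; ΣQ_DR = 107.7 cfs.
V = ΣQ_DR · Δt = 107.7 × 21600 s = 2.326 × 10^6 ft³.
Over A = 0.379 mi², depth = V / A = 2.64 in.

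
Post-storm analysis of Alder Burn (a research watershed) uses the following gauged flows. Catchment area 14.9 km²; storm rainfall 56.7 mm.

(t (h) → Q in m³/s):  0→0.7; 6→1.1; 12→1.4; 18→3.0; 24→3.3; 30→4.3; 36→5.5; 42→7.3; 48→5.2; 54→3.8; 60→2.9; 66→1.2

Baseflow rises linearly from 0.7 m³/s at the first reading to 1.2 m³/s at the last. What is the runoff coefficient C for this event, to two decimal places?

ΣQ_DR = 28.30 m³/s; V = ΣQ_DR·Δt = 6.113 × 10^5 m³.
Runoff depth d = V / A = 41.03 mm.
C = d / P = 41.03 / 56.7 = 0.72.

C ≈ 0.72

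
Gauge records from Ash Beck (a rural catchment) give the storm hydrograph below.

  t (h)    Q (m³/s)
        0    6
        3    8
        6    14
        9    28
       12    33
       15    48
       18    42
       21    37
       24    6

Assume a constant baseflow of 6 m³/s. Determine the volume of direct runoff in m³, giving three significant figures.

Direct-runoff ordinates (Q − Q_b): 0.0, 2.0, 8.0, 22.0, 27.0, 42.0, 36.0, 31.0, 0.0 m³/s.
ΣQ_DR = 168.0 m³/s.
With Δt = 3 h = 10800 s, V = ΣQ_DR · Δt = 168.0 × 10800 = 1.81 × 10^6 m³.

V ≈ 1.81 × 10^6 m³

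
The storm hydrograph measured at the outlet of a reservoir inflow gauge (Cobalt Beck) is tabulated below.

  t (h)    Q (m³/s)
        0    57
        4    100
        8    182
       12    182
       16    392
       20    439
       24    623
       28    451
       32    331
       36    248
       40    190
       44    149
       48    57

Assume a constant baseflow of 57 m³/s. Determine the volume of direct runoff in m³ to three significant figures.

V ≈ 3.83 × 10^7 m³

Direct-runoff ordinates (Q − Q_b): 0.0, 43.0, 125.0, 125.0, 335.0, 382.0, 566.0, 394.0, 274.0, 191.0, 133.0, 92.0, 0.0 m³/s.
ΣQ_DR = 2660 m³/s.
With Δt = 4 h = 14400 s, V = ΣQ_DR · Δt = 2660 × 14400 = 3.83 × 10^7 m³.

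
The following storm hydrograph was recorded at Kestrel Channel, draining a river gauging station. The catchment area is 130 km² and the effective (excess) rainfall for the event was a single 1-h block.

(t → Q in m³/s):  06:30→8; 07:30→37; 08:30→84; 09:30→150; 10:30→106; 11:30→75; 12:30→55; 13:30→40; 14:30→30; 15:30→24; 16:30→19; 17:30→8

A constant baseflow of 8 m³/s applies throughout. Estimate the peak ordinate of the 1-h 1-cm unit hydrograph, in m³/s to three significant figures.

Direct runoff: 0.0, 29.0, 76.0, 142.0, 98.0, 67.0, 47.0, 32.0, 22.0, 16.0, 11.0, 0.0 m³/s; ΣQ_DR = 540.0 m³/s, peak = 142.0 m³/s.
Runoff depth d = ΣQ_DR·Δt / A = 540.0 × 3600 / (130 km²) = 14.95 mm.
The 1-cm UH is the DRH scaled by (10 mm)/d, so U_p = 142.0 × 10/14.95 = 95.0 m³/s.

U_p ≈ 95.0 m³/s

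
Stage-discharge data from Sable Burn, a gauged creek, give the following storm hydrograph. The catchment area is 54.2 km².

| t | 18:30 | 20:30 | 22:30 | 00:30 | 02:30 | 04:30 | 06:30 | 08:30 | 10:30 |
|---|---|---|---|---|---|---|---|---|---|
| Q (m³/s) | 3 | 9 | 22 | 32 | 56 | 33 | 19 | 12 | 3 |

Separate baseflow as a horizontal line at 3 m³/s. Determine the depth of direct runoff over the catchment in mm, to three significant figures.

Direct runoff: 0.0, 6.0, 19.0, 29.0, 53.0, 30.0, 16.0, 9.0, 0.0 m³/s; ΣQ_DR = 162.0 m³/s.
V = ΣQ_DR · Δt = 162.0 × 7200 s = 1.166 × 10^6 m³.
Over A = 54.2 km², depth = V / A = 21.5 mm.

d ≈ 21.5 mm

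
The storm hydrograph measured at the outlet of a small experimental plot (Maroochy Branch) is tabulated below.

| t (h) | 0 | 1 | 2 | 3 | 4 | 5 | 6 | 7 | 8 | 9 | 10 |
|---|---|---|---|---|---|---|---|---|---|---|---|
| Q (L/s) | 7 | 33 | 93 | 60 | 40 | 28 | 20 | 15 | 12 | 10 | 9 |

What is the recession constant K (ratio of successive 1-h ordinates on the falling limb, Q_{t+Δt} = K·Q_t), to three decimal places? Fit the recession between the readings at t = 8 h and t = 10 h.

Using the recession-limb readings at t = 8 h and t = 10 h: Q falls from 12 to 9 L/s over 2 intervals.
K = (Q₂/Q₁)^(1/2) = (9/12)^(1/2) = 0.866.

K ≈ 0.866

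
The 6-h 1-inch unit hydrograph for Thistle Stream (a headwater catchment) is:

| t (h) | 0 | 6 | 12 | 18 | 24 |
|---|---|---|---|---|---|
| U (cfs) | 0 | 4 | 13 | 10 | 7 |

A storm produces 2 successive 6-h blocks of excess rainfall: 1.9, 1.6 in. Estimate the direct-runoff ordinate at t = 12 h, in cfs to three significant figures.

Q ≈ 31.1 cfs

By discrete convolution, Q_j = Σ (P_i / 1 in) · U_{j−i}.
At t = 12 h (j=2): Q = (1.9/1)·13 + (1.6/1)·4 = 31.1 cfs.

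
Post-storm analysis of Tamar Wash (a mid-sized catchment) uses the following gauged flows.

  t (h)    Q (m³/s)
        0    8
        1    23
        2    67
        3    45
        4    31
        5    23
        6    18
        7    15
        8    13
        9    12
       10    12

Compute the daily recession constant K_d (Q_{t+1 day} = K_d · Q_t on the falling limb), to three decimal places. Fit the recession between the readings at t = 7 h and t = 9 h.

Between t = 7 h and t = 9 h the flow falls from 15 to 12 m³/s over 2×1 h = 2 h.
Per-interval ratio K = (12/15)^(1/2) = 0.8944; K_d = K^(24/1) = 0.069.

K_d ≈ 0.069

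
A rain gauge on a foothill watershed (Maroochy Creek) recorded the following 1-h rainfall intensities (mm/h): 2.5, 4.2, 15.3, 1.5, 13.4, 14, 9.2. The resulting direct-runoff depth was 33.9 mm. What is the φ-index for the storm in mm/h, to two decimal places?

Only the 4 blocks with intensity above φ contribute runoff: 15.3, 13.4, 14, 9.2 mm/h.
Σ(I−φ)·Δt = d  ⇒  (15.3+13.4+14+9.2 − 4φ)·1 = 33.9
φ = (51.90 − 33.9/1) / 4 = 4.50 mm/h.

φ ≈ 4.50 mm/h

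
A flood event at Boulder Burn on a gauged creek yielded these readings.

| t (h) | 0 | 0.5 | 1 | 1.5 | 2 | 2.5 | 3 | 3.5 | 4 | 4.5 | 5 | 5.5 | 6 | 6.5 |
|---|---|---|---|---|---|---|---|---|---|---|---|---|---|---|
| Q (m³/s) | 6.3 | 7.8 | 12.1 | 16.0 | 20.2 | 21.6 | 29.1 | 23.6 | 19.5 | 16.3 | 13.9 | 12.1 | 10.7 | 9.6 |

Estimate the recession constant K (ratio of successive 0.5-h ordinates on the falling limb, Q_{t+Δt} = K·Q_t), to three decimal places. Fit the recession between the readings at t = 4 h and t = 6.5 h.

Using the recession-limb readings at t = 4 h and t = 6.5 h: Q falls from 19.5 to 9.6 m³/s over 5 intervals.
K = (Q₂/Q₁)^(1/5) = (9.6/19.5)^(1/5) = 0.868.

K ≈ 0.868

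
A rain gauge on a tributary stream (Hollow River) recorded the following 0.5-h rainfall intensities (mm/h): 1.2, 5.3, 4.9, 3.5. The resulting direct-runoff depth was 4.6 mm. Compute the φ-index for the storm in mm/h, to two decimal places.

Only the 3 blocks with intensity above φ contribute runoff: 5.3, 4.9, 3.5 mm/h.
Σ(I−φ)·Δt = d  ⇒  (5.3+4.9+3.5 − 3φ)·0.5 = 4.6
φ = (13.70 − 4.6/0.5) / 3 = 1.50 mm/h.

φ ≈ 1.50 mm/h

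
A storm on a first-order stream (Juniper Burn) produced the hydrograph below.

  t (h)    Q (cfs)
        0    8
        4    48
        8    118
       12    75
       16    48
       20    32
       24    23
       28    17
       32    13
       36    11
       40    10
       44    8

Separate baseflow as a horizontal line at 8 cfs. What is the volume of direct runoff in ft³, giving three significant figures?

Direct-runoff ordinates (Q − Q_b): 0.0, 40.0, 110.0, 67.0, 40.0, 24.0, 15.0, 9.0, 5.0, 3.0, 2.0, 0.0 cfs.
ΣQ_DR = 315.0 cfs.
With Δt = 4 h = 14400 s, V = ΣQ_DR · Δt = 315.0 × 14400 = 4.54 × 10^6 ft³.

V ≈ 4.54 × 10^6 ft³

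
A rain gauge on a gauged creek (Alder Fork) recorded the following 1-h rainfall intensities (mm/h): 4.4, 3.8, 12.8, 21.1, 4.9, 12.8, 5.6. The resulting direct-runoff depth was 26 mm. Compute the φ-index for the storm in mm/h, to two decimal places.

Only the 3 blocks with intensity above φ contribute runoff: 12.8, 21.1, 12.8 mm/h.
Σ(I−φ)·Δt = d  ⇒  (12.8+21.1+12.8 − 3φ)·1 = 26
φ = (46.70 − 26/1) / 3 = 6.90 mm/h.

φ ≈ 6.90 mm/h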